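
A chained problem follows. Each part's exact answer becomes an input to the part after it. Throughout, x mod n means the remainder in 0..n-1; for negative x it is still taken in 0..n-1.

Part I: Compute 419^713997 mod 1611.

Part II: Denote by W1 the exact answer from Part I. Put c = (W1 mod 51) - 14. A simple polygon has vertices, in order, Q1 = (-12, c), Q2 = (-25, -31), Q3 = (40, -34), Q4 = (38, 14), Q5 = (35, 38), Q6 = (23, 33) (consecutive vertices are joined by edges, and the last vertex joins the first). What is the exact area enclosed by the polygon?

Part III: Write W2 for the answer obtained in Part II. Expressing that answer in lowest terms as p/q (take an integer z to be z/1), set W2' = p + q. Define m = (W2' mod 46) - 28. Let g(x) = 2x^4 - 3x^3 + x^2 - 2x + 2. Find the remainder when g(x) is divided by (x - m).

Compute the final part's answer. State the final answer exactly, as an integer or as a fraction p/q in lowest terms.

Part I: squarings mod 1611: 419^1=419, 419^2=1573, 419^4=1444, 419^8=502, 419^16=688, 419^32=1321, 419^64=328, 419^128=1258, 419^256=562, 419^512=88, 419^1024=1300, 419^2048=61, 419^4096=499, 419^8192=907, 419^16384=1039, 419^32768=151, 419^65536=247, 419^131072=1402, 419^262144=184, 419^524288=25; 419^713997 = 419^1 * 419^4 * 419^8 * 419^256 * 419^1024 * 419^8192 * 419^16384 * 419^32768 * 419^131072 * 419^524288 = 1079 (mod 1611); answer 1079
Part II: W1 = 1079; c = -6; cross terms: (-12*-31 - -25*-6)=222, (-25*-34 - 40*-31)=2090, (40*14 - 38*-34)=1852, (38*38 - 35*14)=954, (35*33 - 23*38)=281, (23*-6 - -12*33)=258; twice the area = |5657| = 5657; area = 5657/2; answer 5657/2
Part III: W2 = 5657/2; threaded value p + q = 5659; m = -27; remainder = value at the root: 2*(-27)^4 - 3*(-27)^3 + 1*(-27)^2 - 2*(-27)^1 + 2 = (1062882) + (59049) + (729) + (54) + (2) = 1122716; answer 1122716

1122716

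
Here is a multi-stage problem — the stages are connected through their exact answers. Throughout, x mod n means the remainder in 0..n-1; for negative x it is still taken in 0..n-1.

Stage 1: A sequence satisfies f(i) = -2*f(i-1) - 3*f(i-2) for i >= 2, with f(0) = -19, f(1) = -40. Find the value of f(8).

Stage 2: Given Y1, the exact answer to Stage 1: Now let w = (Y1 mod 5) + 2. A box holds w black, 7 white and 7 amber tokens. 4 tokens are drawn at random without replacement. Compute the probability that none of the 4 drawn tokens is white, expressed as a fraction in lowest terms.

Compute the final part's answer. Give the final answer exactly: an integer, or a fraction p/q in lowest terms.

Stage 1: f(2) = -2*(-40) - 3*(-19) = 137; iterating: f(2)=137, f(3)=-154, f(4)=-103, f(5)=668, f(6)=-1027, f(7)=50, f(8)=2981; answer 2981
Stage 2: Y1 = 2981; w = 3; total draws C(17,4) = 2380; favorable C(10,4) = 210; P = 3/34; answer 3/34

3/34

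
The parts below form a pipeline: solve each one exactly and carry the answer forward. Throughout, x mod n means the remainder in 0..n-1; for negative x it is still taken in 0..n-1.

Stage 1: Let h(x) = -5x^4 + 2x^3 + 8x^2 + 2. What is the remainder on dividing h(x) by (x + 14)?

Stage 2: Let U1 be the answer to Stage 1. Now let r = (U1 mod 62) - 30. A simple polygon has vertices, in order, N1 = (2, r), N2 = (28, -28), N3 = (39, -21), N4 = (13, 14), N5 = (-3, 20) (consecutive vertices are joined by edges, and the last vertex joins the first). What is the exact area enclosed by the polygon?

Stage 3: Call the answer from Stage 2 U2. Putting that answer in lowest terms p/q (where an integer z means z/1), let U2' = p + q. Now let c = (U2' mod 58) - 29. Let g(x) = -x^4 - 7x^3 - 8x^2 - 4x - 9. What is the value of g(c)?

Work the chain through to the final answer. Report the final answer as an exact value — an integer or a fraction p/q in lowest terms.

-219289

Stage 1: remainder = value at the root: -5*(-14)^4 + 2*(-14)^3 + 8*(-14)^2 + 2 = (-192080) + (-5488) + (1568) + (2) = -195998; answer -195998
Stage 2: U1 = -195998; r = 16; cross terms: (2*-28 - 28*16)=-504, (28*-21 - 39*-28)=504, (39*14 - 13*-21)=819, (13*20 - -3*14)=302, (-3*16 - 2*20)=-88; twice the area = |1033| = 1033; area = 1033/2; answer 1033/2
Stage 3: U2 = 1033/2; threaded value p + q = 1035; c = 20; -1*(20)^4 - 7*(20)^3 - 8*(20)^2 - 4*(20)^1 - 9 = (-160000) + (-56000) + (-3200) + (-80) + (-9) = -219289; answer -219289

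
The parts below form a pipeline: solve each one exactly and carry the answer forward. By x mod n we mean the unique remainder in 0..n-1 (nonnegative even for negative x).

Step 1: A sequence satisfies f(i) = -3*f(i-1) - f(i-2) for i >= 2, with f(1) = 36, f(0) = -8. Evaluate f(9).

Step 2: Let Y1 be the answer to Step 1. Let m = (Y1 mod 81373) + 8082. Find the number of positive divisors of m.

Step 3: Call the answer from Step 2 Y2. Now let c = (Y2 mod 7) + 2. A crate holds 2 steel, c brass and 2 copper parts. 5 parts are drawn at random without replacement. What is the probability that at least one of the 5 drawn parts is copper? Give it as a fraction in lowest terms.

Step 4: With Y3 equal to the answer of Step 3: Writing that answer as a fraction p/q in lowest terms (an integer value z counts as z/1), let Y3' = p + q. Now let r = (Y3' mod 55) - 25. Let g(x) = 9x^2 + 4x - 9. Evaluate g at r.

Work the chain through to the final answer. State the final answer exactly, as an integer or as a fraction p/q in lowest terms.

2359

Step 1: f(2) = -3*(36) - 1*(-8) = -100; iterating: f(2)=-100, f(3)=264, f(4)=-692, f(5)=1812, f(6)=-4744, f(7)=12420, f(8)=-32516, f(9)=85128; answer 85128
Step 2: Y1 = 85128; m = 11837; 11837 = 7 * 19 * 89; number of divisors = (1+1) * (1+1) * (1+1) = 8; answer 8
Step 3: Y2 = 8; c = 3; total draws C(7,5) = 21; complement C(5,5) = 1; favorable 21 - 1 = 20; P = 20/21; answer 20/21
Step 4: Y3 = 20/21; threaded value p + q = 41; r = 16; 9*(16)^2 + 4*(16)^1 - 9 = (2304) + (64) + (-9) = 2359; answer 2359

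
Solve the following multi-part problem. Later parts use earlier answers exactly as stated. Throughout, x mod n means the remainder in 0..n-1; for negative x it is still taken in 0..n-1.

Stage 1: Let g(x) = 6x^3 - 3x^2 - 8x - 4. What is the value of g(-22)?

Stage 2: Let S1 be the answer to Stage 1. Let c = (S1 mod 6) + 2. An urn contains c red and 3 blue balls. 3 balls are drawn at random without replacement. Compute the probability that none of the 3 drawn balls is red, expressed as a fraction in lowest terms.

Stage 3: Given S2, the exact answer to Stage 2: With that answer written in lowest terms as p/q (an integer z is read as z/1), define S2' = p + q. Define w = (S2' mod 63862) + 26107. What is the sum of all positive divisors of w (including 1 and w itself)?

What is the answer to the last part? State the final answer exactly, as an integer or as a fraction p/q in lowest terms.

Stage 1: 6*(-22)^3 - 3*(-22)^2 - 8*(-22)^1 - 4 = (-63888) + (-1452) + (176) + (-4) = -65168; answer -65168
Stage 2: S1 = -65168; c = 6; total draws C(9,3) = 84; favorable C(3,3) = 1; P = 1/84; answer 1/84
Stage 3: S2 = 1/84; threaded value p + q = 85; w = 26192; 26192 = 2^4 * 1637; sigma = (1 + 2 + 4 + 8 + 16) * (1 + 1637) = 31 * 1638 = 50778; answer 50778

50778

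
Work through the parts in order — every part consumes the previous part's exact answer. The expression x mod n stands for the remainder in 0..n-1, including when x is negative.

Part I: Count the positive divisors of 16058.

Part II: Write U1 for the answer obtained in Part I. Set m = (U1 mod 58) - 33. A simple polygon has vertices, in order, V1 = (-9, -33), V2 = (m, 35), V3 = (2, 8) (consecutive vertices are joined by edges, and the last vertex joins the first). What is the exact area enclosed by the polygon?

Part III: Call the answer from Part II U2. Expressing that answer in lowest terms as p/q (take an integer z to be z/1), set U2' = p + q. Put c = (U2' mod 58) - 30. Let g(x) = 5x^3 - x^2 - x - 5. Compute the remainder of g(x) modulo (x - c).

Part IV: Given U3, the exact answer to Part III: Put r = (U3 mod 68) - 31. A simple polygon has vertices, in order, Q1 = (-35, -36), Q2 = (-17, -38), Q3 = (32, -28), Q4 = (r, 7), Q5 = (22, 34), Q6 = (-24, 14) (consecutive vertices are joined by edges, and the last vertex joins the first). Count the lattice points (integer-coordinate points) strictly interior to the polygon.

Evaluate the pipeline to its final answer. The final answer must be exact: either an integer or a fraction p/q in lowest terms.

1701

Part I: 16058 = 2 * 7 * 31 * 37; number of divisors = (1+1) * (1+1) * (1+1) * (1+1) = 16; answer 16
Part II: U1 = 16; m = -17; cross terms: (-9*35 - -17*-33)=-876, (-17*8 - 2*35)=-206, (2*-33 - -9*8)=6; twice the area = |-1076| = 1076; area = 538; answer 538
Part III: U2 = 538; threaded value p + q = 539; c = -13; remainder = value at the root: 5*(-13)^3 - 1*(-13)^2 - 1*(-13)^1 - 5 = (-10985) + (-169) + (13) + (-5) = -11146; answer -11146
Part IV: U3 = -11146; r = -25; cross terms: (-35*-38 - -17*-36)=718, (-17*-28 - 32*-38)=1692, (32*7 - -25*-28)=-476, (-25*34 - 22*7)=-1004, (22*14 - -24*34)=1124, (-24*-36 - -35*14)=1354; twice the area = |3408| = 3408; area = 1704; boundary points = 2 + 1 + 1 + 1 + 2 + 1 = 8; strictly interior points = area - boundary/2 + 1 = 1701; answer 1701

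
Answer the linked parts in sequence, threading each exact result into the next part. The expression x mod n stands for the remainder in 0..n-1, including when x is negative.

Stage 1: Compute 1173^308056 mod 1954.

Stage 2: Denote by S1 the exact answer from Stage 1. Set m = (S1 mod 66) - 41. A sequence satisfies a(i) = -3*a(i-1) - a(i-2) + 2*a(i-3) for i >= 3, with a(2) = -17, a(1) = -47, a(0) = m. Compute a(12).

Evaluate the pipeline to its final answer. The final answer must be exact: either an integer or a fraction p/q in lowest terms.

Stage 1: squarings mod 1954: 1173^1=1173, 1173^2=313, 1173^4=269, 1173^8=63, 1173^16=61, 1173^32=1767, 1173^64=1751, 1173^128=175, 1173^256=1315, 1173^512=1889, 1173^1024=317, 1173^2048=835, 1173^4096=1601, 1173^8192=1507, 1173^16384=501, 1173^32768=889, 1173^65536=905, 1173^131072=299, 1173^262144=1471; 1173^308056 = 1173^8 * 1173^16 * 1173^64 * 1173^256 * 1173^512 * 1173^4096 * 1173^8192 * 1173^32768 * 1173^262144 = 175 (mod 1954); answer 175
Stage 2: S1 = 175; m = 2; a(3) = -3*(-17) - 1*(-47) + 2*(2) = 102; iterating: a(3)=102, a(4)=-383, a(5)=1013, a(6)=-2452, a(7)=5577, a(8)=-12253, a(9)=26278, a(10)=-55427, a(11)=115497, a(12)=-238508; answer -238508

-238508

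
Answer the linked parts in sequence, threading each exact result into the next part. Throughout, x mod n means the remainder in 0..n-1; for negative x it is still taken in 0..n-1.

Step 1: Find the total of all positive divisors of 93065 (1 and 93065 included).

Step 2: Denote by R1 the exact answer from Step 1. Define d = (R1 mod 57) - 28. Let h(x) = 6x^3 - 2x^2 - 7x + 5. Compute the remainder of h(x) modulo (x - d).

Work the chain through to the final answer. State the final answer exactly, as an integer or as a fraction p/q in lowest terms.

Step 1: 93065 = 5 * 7 * 2659; sigma = (1 + 5) * (1 + 7) * (1 + 2659) = 6 * 8 * 2660 = 127680; answer 127680
Step 2: R1 = 127680; d = -28; remainder = value at the root: 6*(-28)^3 - 2*(-28)^2 - 7*(-28)^1 + 5 = (-131712) + (-1568) + (196) + (5) = -133079; answer -133079

-133079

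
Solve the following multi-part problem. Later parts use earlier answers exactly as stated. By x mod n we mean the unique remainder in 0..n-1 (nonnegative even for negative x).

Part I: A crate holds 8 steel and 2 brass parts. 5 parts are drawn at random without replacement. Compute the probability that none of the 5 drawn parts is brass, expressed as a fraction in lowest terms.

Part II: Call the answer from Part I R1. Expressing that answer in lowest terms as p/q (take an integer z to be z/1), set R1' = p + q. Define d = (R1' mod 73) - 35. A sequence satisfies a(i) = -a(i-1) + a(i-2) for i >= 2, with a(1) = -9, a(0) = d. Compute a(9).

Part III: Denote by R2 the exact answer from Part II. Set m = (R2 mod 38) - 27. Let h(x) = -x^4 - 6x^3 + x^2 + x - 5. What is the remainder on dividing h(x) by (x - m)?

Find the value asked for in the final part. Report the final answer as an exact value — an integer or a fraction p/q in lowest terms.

Part I: total draws C(10,5) = 252; favorable C(8,5) = 56; P = 2/9; answer 2/9
Part II: R1 = 2/9; threaded value p + q = 11; d = -24; a(2) = -1*(-9) + 1*(-24) = -15; iterating: a(2)=-15, a(3)=6, a(4)=-21, a(5)=27, a(6)=-48, a(7)=75, a(8)=-123, a(9)=198; answer 198
Part III: R2 = 198; m = -19; remainder = value at the root: -1*(-19)^4 - 6*(-19)^3 + 1*(-19)^2 + 1*(-19)^1 - 5 = (-130321) + (41154) + (361) + (-19) + (-5) = -88830; answer -88830

-88830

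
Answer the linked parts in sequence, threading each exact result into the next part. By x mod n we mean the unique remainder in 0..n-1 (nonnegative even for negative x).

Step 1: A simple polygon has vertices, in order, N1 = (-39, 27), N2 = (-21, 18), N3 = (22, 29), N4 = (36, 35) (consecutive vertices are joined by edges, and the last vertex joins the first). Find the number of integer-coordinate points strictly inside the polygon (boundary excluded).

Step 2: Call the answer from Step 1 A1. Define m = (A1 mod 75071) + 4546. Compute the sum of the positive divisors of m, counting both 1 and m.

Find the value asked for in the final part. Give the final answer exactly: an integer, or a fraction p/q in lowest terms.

Step 1: cross terms: (-39*18 - -21*27)=-135, (-21*29 - 22*18)=-1005, (22*35 - 36*29)=-274, (36*27 - -39*35)=2337; twice the area = |923| = 923; area = 923/2; boundary points = 9 + 1 + 2 + 1 = 13; strictly interior points = area - boundary/2 + 1 = 456; answer 456
Step 2: A1 = 456; m = 5002; 5002 = 2 * 41 * 61; sigma = (1 + 2) * (1 + 41) * (1 + 61) = 3 * 42 * 62 = 7812; answer 7812

7812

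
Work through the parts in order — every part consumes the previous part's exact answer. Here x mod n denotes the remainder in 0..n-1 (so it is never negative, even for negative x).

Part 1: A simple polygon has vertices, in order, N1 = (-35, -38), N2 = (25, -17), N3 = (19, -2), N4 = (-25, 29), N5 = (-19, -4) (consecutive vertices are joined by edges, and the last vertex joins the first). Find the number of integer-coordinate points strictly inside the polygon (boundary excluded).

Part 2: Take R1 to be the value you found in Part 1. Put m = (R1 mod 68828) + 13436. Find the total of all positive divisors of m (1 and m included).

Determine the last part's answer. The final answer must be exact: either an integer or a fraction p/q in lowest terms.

Part 1: cross terms: (-35*-17 - 25*-38)=1545, (25*-2 - 19*-17)=273, (19*29 - -25*-2)=501, (-25*-4 - -19*29)=651, (-19*-38 - -35*-4)=582; twice the area = |3552| = 3552; area = 1776; boundary points = 3 + 3 + 1 + 3 + 2 = 12; strictly interior points = area - boundary/2 + 1 = 1771; answer 1771
Part 2: R1 = 1771; m = 15207; 15207 = 3 * 37 * 137; sigma = (1 + 3) * (1 + 37) * (1 + 137) = 4 * 38 * 138 = 20976; answer 20976

20976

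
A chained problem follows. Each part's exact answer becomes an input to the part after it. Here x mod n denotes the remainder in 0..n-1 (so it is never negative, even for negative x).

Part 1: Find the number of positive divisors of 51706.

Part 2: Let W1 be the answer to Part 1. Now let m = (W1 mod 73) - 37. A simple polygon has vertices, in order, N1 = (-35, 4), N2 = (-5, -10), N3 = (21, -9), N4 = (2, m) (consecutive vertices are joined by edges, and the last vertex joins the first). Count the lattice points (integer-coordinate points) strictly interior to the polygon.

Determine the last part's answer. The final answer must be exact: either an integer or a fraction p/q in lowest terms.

Part 1: 51706 = 2 * 103 * 251; number of divisors = (1+1) * (1+1) * (1+1) = 8; answer 8
Part 2: W1 = 8; m = -29; cross terms: (-35*-10 - -5*4)=370, (-5*-9 - 21*-10)=255, (21*-29 - 2*-9)=-591, (2*4 - -35*-29)=-1007; twice the area = |-973| = 973; area = 973/2; boundary points = 2 + 1 + 1 + 1 = 5; strictly interior points = area - boundary/2 + 1 = 485; answer 485

485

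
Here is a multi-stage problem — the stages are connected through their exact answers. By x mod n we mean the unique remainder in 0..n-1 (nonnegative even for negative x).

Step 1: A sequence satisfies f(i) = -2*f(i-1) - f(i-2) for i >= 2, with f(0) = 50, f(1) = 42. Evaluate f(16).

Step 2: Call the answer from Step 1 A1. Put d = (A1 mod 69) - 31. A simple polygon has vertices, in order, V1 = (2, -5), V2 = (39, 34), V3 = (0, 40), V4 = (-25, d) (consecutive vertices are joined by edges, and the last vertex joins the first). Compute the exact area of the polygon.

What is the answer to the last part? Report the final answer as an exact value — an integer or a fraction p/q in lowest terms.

Step 1: f(2) = -2*(42) - 1*(50) = -134; iterating: f(2)=-134, f(3)=226, f(4)=-318, f(5)=410, f(6)=-502, f(7)=594, f(8)=-686, f(9)=778, f(10)=-870, f(11)=962, f(12)=-1054, f(13)=1146, f(14)=-1238, f(15)=1330, f(16)=-1422; answer -1422
Step 2: A1 = -1422; d = -4; cross terms: (2*34 - 39*-5)=263, (39*40 - 0*34)=1560, (0*-4 - -25*40)=1000, (-25*-5 - 2*-4)=133; twice the area = |2956| = 2956; area = 1478; answer 1478

1478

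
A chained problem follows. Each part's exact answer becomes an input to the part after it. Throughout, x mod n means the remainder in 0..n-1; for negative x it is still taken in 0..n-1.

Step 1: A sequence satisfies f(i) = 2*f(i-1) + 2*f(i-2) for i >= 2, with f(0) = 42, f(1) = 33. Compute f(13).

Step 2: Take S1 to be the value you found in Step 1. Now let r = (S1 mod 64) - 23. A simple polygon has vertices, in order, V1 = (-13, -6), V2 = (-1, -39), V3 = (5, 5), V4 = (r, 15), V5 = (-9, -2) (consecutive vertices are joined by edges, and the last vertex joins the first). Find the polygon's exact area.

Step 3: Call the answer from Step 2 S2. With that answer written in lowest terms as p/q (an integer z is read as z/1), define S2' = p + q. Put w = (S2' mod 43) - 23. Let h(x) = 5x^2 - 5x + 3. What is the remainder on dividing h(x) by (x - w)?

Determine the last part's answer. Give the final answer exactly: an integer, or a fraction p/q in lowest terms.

213

Step 1: f(2) = 2*(33) + 2*(42) = 150; iterating: f(2)=150, f(3)=366, f(4)=1032, f(5)=2796, f(6)=7656, f(7)=20904, f(8)=57120, f(9)=156048, f(10)=426336, f(11)=1164768, f(12)=3182208, f(13)=8693952; answer 8693952
Step 2: S1 = 8693952; r = -23; cross terms: (-13*-39 - -1*-6)=501, (-1*5 - 5*-39)=190, (5*15 - -23*5)=190, (-23*-2 - -9*15)=181, (-9*-6 - -13*-2)=28; twice the area = |1090| = 1090; area = 545; answer 545
Step 3: S2 = 545; threaded value p + q = 546; w = 7; remainder = value at the root: 5*(7)^2 - 5*(7)^1 + 3 = (245) + (-35) + (3) = 213; answer 213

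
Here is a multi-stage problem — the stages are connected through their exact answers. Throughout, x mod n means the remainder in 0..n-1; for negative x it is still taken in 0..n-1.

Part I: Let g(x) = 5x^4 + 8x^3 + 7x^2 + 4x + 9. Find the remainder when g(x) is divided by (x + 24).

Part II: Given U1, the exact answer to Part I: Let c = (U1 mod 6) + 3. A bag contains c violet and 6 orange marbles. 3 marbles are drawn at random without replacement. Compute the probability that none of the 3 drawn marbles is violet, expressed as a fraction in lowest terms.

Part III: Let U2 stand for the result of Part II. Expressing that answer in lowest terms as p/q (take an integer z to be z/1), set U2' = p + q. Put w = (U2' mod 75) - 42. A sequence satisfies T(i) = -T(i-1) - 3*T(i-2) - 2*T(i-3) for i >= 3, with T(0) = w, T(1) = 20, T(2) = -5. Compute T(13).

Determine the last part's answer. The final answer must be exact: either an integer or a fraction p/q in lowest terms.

2370

Part I: remainder = value at the root: 5*(-24)^4 + 8*(-24)^3 + 7*(-24)^2 + 4*(-24)^1 + 9 = (1658880) + (-110592) + (4032) + (-96) + (9) = 1552233; answer 1552233
Part II: U1 = 1552233; c = 6; total draws C(12,3) = 220; favorable C(6,3) = 20; P = 1/11; answer 1/11
Part III: U2 = 1/11; threaded value p + q = 12; w = -30; T(3) = -1*(-5) - 3*(20) - 2*(-30) = 5; iterating: T(3)=5, T(4)=-30, T(5)=25, T(6)=55, T(7)=-70, T(8)=-145, T(9)=245, T(10)=330, T(11)=-775, T(12)=-705, T(13)=2370; answer 2370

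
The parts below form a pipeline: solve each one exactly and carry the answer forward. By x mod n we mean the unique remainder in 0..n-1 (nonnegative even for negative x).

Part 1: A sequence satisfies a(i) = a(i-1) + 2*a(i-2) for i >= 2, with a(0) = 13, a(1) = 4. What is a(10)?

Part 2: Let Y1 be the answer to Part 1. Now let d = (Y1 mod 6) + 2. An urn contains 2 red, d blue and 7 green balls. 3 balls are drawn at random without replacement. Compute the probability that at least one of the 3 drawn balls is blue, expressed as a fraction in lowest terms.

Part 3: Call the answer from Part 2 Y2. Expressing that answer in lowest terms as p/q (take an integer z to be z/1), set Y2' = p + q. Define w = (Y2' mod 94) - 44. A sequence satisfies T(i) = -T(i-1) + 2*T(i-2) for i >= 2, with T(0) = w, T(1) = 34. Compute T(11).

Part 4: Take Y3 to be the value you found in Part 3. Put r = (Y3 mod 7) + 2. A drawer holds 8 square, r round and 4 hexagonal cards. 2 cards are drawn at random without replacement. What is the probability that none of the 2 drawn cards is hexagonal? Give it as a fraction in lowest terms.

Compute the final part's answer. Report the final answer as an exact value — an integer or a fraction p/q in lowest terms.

Part 1: a(2) = 1*(4) + 2*(13) = 30; iterating: a(2)=30, a(3)=38, a(4)=98, a(5)=174, a(6)=370, a(7)=718, a(8)=1458, a(9)=2894, a(10)=5810; answer 5810
Part 2: Y1 = 5810; d = 4; total draws C(13,3) = 286; complement C(9,3) = 84; favorable 286 - 84 = 202; P = 101/143; answer 101/143
Part 3: Y2 = 101/143; threaded value p + q = 244; w = 12; T(2) = -1*(34) + 2*(12) = -10; iterating: T(2)=-10, T(3)=78, T(4)=-98, T(5)=254, T(6)=-450, T(7)=958, T(8)=-1858, T(9)=3774, T(10)=-7490, T(11)=15038; answer 15038
Part 4: Y3 = 15038; r = 4; total draws C(16,2) = 120; favorable C(12,2) = 66; P = 11/20; answer 11/20

11/20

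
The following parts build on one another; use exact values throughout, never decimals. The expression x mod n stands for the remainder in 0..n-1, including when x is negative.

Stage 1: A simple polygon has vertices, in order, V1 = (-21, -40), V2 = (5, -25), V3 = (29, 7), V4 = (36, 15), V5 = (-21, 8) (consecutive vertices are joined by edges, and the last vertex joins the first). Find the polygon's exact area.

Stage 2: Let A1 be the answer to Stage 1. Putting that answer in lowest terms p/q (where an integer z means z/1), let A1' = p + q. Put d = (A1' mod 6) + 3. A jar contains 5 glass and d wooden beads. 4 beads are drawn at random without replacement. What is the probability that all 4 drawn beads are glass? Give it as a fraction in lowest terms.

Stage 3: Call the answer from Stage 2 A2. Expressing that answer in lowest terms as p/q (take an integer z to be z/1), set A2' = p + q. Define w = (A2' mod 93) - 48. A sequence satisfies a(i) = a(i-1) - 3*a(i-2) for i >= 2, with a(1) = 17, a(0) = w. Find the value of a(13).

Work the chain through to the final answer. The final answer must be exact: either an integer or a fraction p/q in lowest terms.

Stage 1: cross terms: (-21*-25 - 5*-40)=725, (5*7 - 29*-25)=760, (29*15 - 36*7)=183, (36*8 - -21*15)=603, (-21*-40 - -21*8)=1008; twice the area = |3279| = 3279; area = 3279/2; answer 3279/2
Stage 2: A1 = 3279/2; threaded value p + q = 3281; d = 8; total draws C(13,4) = 715; favorable C(5,4) = 5; P = 1/143; answer 1/143
Stage 3: A2 = 1/143; threaded value p + q = 144; w = 3; a(2) = 1*(17) - 3*(3) = 8; iterating: a(2)=8, a(3)=-43, a(4)=-67, a(5)=62, a(6)=263, a(7)=77, a(8)=-712, a(9)=-943, a(10)=1193, a(11)=4022, a(12)=443, a(13)=-11623; answer -11623

-11623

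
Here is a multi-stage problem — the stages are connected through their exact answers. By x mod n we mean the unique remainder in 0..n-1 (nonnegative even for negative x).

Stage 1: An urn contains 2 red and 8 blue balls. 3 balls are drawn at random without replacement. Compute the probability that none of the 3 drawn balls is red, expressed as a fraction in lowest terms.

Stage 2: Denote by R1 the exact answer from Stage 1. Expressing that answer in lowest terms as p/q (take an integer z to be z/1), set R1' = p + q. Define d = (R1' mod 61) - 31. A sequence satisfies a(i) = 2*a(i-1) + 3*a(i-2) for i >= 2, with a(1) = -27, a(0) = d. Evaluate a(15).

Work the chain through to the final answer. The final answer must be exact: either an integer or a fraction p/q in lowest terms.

-129140163

Stage 1: total draws C(10,3) = 120; favorable C(8,3) = 56; P = 7/15; answer 7/15
Stage 2: R1 = 7/15; threaded value p + q = 22; d = -9; a(2) = 2*(-27) + 3*(-9) = -81; iterating: a(2)=-81, a(3)=-243, a(4)=-729, a(5)=-2187, a(6)=-6561, a(7)=-19683, a(8)=-59049, a(9)=-177147, a(10)=-531441, a(11)=-1594323, a(12)=-4782969, a(13)=-14348907, a(14)=-43046721, a(15)=-129140163; answer -129140163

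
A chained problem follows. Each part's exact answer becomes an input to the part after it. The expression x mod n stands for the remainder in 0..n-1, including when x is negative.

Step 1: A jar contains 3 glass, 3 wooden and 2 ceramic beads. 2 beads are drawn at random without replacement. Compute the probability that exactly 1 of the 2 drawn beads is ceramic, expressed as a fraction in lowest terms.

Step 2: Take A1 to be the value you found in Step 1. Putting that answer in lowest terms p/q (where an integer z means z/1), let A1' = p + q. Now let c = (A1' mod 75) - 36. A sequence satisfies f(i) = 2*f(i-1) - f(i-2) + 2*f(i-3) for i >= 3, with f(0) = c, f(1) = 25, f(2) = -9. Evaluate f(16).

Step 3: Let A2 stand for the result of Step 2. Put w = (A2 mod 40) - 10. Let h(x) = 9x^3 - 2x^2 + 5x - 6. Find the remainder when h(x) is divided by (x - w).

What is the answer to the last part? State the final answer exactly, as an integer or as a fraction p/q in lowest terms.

Step 1: total draws C(8,2) = 28; favorable C(2,1)*C(6,1) = 12; P = 3/7; answer 3/7
Step 2: A1 = 3/7; threaded value p + q = 10; c = -26; f(3) = 2*(-9) - 1*(25) + 2*(-26) = -95; iterating: f(3)=-95, f(4)=-131, f(5)=-185, f(6)=-429, f(7)=-935, f(8)=-1811, f(9)=-3545, f(10)=-7149, f(11)=-14375, f(12)=-28691, f(13)=-57305, f(14)=-114669, f(15)=-229415, f(16)=-458771; answer -458771
Step 3: A2 = -458771; w = 19; remainder = value at the root: 9*(19)^3 - 2*(19)^2 + 5*(19)^1 - 6 = (61731) + (-722) + (95) + (-6) = 61098; answer 61098

61098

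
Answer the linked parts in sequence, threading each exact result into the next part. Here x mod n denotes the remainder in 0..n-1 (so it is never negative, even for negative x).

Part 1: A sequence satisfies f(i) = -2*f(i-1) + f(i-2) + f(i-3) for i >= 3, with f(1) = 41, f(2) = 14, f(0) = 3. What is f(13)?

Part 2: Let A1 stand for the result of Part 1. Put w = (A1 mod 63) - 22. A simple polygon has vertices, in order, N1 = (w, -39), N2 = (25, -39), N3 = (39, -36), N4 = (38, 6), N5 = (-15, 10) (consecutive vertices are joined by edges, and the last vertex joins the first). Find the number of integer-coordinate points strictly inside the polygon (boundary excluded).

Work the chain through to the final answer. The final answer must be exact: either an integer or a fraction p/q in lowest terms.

Part 1: f(3) = -2*(14) + 1*(41) + 1*(3) = 16; iterating: f(3)=16, f(4)=23, f(5)=-16, f(6)=71, f(7)=-135, f(8)=325, f(9)=-714, f(10)=1618, f(11)=-3625, f(12)=8154, f(13)=-18315; answer -18315
Part 2: A1 = -18315; w = -4; cross terms: (-4*-39 - 25*-39)=1131, (25*-36 - 39*-39)=621, (39*6 - 38*-36)=1602, (38*10 - -15*6)=470, (-15*-39 - -4*10)=625; twice the area = |4449| = 4449; area = 4449/2; boundary points = 29 + 1 + 1 + 1 + 1 = 33; strictly interior points = area - boundary/2 + 1 = 2209; answer 2209

2209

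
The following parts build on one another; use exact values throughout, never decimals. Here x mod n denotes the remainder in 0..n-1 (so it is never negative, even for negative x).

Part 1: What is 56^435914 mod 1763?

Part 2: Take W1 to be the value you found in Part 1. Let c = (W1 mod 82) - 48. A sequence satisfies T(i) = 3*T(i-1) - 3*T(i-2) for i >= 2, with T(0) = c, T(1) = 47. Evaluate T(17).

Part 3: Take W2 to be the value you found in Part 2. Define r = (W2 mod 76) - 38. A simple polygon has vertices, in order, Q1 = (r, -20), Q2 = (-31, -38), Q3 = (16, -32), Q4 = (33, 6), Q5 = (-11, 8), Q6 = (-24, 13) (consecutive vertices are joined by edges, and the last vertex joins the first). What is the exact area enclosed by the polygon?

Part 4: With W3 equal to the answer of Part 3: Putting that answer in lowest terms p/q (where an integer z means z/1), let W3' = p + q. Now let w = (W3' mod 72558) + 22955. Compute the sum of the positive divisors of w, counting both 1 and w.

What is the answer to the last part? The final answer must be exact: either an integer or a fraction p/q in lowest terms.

Part 1: squarings mod 1763: 56^1=56, 56^2=1373, 56^4=482, 56^8=1371, 56^16=283, 56^32=754, 56^64=830, 56^128=1330, 56^256=611, 56^512=1328, 56^1024=584, 56^2048=797, 56^4096=529, 56^8192=1287, 56^16384=912, 56^32768=1371, 56^65536=283, 56^131072=754, 56^262144=830; 56^435914 = 56^2 * 56^8 * 56^64 * 56^128 * 56^512 * 56^1024 * 56^8192 * 56^32768 * 56^131072 * 56^262144 = 1099 (mod 1763); answer 1099
Part 2: W1 = 1099; c = -15; T(2) = 3*(47) - 3*(-15) = 186; iterating: T(2)=186, T(3)=417, T(4)=693, T(5)=828, T(6)=405, T(7)=-1269, T(8)=-5022, T(9)=-11259, T(10)=-18711, T(11)=-22356, T(12)=-10935, T(13)=34263, T(14)=135594, T(15)=303993, T(16)=505197, T(17)=603612; answer 603612
Part 3: W2 = 603612; r = -18; cross terms: (-18*-38 - -31*-20)=64, (-31*-32 - 16*-38)=1600, (16*6 - 33*-32)=1152, (33*8 - -11*6)=330, (-11*13 - -24*8)=49, (-24*-20 - -18*13)=714; twice the area = |3909| = 3909; area = 3909/2; answer 3909/2
Part 4: W3 = 3909/2; threaded value p + q = 3911; w = 26866; 26866 = 2 * 7 * 19 * 101; sigma = (1 + 2) * (1 + 7) * (1 + 19) * (1 + 101) = 3 * 8 * 20 * 102 = 48960; answer 48960

48960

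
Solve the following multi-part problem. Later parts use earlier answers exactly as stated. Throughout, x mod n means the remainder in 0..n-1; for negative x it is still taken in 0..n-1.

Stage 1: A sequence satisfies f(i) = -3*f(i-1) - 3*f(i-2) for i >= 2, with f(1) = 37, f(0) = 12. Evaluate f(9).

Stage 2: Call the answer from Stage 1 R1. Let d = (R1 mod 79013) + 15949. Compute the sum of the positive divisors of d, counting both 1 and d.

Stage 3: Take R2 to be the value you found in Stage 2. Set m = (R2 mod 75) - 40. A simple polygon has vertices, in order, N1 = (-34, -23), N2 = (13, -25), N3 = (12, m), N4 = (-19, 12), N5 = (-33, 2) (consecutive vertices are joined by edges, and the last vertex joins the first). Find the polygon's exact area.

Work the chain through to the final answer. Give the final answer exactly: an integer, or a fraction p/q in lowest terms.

1661

Stage 1: f(2) = -3*(37) - 3*(12) = -147; iterating: f(2)=-147, f(3)=330, f(4)=-549, f(5)=657, f(6)=-324, f(7)=-999, f(8)=3969, f(9)=-8910; answer -8910
Stage 2: R1 = -8910; d = 86052; 86052 = 2^2 * 3 * 71 * 101; sigma = (1 + 2 + 4) * (1 + 3) * (1 + 71) * (1 + 101) = 7 * 4 * 72 * 102 = 205632; answer 205632
Stage 3: R2 = 205632; m = 17; cross terms: (-34*-25 - 13*-23)=1149, (13*17 - 12*-25)=521, (12*12 - -19*17)=467, (-19*2 - -33*12)=358, (-33*-23 - -34*2)=827; twice the area = |3322| = 3322; area = 1661; answer 1661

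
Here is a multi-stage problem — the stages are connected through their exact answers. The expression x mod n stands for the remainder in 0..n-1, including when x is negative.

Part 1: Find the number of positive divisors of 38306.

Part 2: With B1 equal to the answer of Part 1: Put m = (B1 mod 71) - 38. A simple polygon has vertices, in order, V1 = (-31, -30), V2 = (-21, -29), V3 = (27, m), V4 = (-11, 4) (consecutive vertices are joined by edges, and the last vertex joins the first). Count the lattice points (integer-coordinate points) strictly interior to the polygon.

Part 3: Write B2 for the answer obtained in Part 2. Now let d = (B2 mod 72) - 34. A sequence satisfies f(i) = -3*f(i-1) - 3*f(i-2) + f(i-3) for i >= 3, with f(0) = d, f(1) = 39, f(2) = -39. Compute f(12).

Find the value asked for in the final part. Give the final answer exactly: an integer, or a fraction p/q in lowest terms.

Part 1: 38306 = 2 * 107 * 179; number of divisors = (1+1) * (1+1) * (1+1) = 8; answer 8
Part 2: B1 = 8; m = -30; cross terms: (-31*-29 - -21*-30)=269, (-21*-30 - 27*-29)=1413, (27*4 - -11*-30)=-222, (-11*-30 - -31*4)=454; twice the area = |1914| = 1914; area = 957; boundary points = 1 + 1 + 2 + 2 = 6; strictly interior points = area - boundary/2 + 1 = 955; answer 955
Part 3: B2 = 955; d = -15; f(3) = -3*(-39) - 3*(39) + 1*(-15) = -15; iterating: f(3)=-15, f(4)=201, f(5)=-597, f(6)=1173, f(7)=-1527, f(8)=465, f(9)=4359, f(10)=-15999, f(11)=35385, f(12)=-53799; answer -53799

-53799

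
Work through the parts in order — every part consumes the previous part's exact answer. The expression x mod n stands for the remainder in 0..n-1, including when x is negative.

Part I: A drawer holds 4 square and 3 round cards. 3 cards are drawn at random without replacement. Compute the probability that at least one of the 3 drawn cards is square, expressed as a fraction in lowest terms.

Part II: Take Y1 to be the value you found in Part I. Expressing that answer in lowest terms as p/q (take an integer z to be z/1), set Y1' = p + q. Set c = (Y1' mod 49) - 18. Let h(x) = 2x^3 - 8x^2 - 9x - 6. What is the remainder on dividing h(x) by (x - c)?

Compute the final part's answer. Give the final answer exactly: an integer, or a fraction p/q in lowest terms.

-40

Part I: total draws C(7,3) = 35; complement C(3,3) = 1; favorable 35 - 1 = 34; P = 34/35; answer 34/35
Part II: Y1 = 34/35; threaded value p + q = 69; c = 2; remainder = value at the root: 2*(2)^3 - 8*(2)^2 - 9*(2)^1 - 6 = (16) + (-32) + (-18) + (-6) = -40; answer -40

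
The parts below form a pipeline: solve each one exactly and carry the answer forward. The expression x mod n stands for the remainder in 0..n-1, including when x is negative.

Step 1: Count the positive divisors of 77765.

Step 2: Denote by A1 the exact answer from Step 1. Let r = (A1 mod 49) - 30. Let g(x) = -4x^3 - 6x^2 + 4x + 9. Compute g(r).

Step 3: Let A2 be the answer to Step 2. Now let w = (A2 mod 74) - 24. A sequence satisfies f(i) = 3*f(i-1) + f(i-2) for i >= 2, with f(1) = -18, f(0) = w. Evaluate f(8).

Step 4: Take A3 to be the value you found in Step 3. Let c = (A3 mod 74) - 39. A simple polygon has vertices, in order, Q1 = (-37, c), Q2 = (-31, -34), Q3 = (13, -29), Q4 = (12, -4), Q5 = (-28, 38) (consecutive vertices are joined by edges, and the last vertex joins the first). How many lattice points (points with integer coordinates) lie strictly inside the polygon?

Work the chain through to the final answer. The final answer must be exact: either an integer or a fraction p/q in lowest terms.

Step 1: 77765 = 5 * 103 * 151; number of divisors = (1+1) * (1+1) * (1+1) = 8; answer 8
Step 2: A1 = 8; r = -22; -4*(-22)^3 - 6*(-22)^2 + 4*(-22)^1 + 9 = (42592) + (-2904) + (-88) + (9) = 39609; answer 39609
Step 3: A2 = 39609; w = -5; f(2) = 3*(-18) + 1*(-5) = -59; iterating: f(2)=-59, f(3)=-195, f(4)=-644, f(5)=-2127, f(6)=-7025, f(7)=-23202, f(8)=-76631; answer -76631
Step 4: A3 = -76631; c = -6; cross terms: (-37*-34 - -31*-6)=1072, (-31*-29 - 13*-34)=1341, (13*-4 - 12*-29)=296, (12*38 - -28*-4)=344, (-28*-6 - -37*38)=1574; twice the area = |4627| = 4627; area = 4627/2; boundary points = 2 + 1 + 1 + 2 + 1 = 7; strictly interior points = area - boundary/2 + 1 = 2311; answer 2311

2311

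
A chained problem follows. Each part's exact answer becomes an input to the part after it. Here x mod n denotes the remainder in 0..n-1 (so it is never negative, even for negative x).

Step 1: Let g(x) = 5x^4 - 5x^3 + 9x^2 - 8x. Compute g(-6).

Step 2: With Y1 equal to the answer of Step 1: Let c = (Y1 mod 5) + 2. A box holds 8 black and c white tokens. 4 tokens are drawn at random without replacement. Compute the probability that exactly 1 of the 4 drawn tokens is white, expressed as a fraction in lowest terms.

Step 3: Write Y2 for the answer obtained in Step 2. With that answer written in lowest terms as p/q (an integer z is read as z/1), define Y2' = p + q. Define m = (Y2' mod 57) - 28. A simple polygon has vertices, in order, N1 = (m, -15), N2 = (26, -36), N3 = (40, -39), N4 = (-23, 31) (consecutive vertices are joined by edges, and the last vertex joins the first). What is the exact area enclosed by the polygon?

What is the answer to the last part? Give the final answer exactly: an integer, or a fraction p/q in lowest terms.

Step 1: 5*(-6)^4 - 5*(-6)^3 + 9*(-6)^2 - 8*(-6)^1 = (6480) + (1080) + (324) + (48) = 7932; answer 7932
Step 2: Y1 = 7932; c = 4; total draws C(12,4) = 495; favorable C(4,1)*C(8,3) = 224; P = 224/495; answer 224/495
Step 3: Y2 = 224/495; threaded value p + q = 719; m = 7; cross terms: (7*-36 - 26*-15)=138, (26*-39 - 40*-36)=426, (40*31 - -23*-39)=343, (-23*-15 - 7*31)=128; twice the area = |1035| = 1035; area = 1035/2; answer 1035/2

1035/2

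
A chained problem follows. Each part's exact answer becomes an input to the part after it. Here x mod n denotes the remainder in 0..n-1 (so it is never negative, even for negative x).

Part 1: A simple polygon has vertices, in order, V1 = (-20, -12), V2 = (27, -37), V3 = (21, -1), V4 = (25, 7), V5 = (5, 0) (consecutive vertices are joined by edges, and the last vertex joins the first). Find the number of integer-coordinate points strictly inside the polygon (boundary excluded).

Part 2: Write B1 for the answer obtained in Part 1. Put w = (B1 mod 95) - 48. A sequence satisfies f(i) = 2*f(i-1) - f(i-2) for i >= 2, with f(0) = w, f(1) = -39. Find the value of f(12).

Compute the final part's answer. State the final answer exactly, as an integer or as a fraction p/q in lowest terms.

Part 1: cross terms: (-20*-37 - 27*-12)=1064, (27*-1 - 21*-37)=750, (21*7 - 25*-1)=172, (25*0 - 5*7)=-35, (5*-12 - -20*0)=-60; twice the area = |1891| = 1891; area = 1891/2; boundary points = 1 + 6 + 4 + 1 + 1 = 13; strictly interior points = area - boundary/2 + 1 = 940; answer 940
Part 2: B1 = 940; w = 37; f(2) = 2*(-39) - 1*(37) = -115; iterating: f(2)=-115, f(3)=-191, f(4)=-267, f(5)=-343, f(6)=-419, f(7)=-495, f(8)=-571, f(9)=-647, f(10)=-723, f(11)=-799, f(12)=-875; answer -875

-875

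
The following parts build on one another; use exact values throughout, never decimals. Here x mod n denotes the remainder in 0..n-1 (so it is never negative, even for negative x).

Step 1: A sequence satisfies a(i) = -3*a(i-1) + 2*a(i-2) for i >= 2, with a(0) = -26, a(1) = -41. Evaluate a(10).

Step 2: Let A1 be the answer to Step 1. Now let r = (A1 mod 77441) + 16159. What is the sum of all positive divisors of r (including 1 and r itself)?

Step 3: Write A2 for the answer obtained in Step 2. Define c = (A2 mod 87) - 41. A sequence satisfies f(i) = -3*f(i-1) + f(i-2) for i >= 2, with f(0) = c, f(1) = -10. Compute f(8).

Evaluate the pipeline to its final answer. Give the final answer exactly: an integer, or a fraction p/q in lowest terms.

Step 1: a(2) = -3*(-41) + 2*(-26) = 71; iterating: a(2)=71, a(3)=-295, a(4)=1027, a(5)=-3671, a(6)=13067, a(7)=-46543, a(8)=165763, a(9)=-590375, a(10)=2102651; answer 2102651
Step 2: A1 = 2102651; r = 27903; 27903 = 3 * 71 * 131; sigma = (1 + 3) * (1 + 71) * (1 + 131) = 4 * 72 * 132 = 38016; answer 38016
Step 3: A2 = 38016; c = 43; f(2) = -3*(-10) + 1*(43) = 73; iterating: f(2)=73, f(3)=-229, f(4)=760, f(5)=-2509, f(6)=8287, f(7)=-27370, f(8)=90397; answer 90397

90397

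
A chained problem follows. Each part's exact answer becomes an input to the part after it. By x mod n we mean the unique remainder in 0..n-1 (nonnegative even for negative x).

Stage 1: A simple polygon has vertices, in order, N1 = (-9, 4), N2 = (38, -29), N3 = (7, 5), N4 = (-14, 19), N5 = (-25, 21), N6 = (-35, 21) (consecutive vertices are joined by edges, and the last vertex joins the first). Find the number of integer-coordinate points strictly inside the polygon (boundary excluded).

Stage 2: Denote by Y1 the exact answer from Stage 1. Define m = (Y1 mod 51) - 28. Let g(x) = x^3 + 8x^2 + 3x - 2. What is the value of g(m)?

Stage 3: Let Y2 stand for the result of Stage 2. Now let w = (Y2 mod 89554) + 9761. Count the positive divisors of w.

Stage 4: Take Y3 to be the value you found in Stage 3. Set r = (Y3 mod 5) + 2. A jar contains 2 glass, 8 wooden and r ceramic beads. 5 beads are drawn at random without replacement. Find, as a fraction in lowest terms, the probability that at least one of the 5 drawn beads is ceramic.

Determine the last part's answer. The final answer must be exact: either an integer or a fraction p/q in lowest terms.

Stage 1: cross terms: (-9*-29 - 38*4)=109, (38*5 - 7*-29)=393, (7*19 - -14*5)=203, (-14*21 - -25*19)=181, (-25*21 - -35*21)=210, (-35*4 - -9*21)=49; twice the area = |1145| = 1145; area = 1145/2; boundary points = 1 + 1 + 7 + 1 + 10 + 1 = 21; strictly interior points = area - boundary/2 + 1 = 563; answer 563
Stage 2: Y1 = 563; m = -26; 1*(-26)^3 + 8*(-26)^2 + 3*(-26)^1 - 2 = (-17576) + (5408) + (-78) + (-2) = -12248; answer -12248
Stage 3: Y2 = -12248; w = 87067; 87067 = 83 * 1049; number of divisors = (1+1) * (1+1) = 4; answer 4
Stage 4: Y3 = 4; r = 6; total draws C(16,5) = 4368; complement C(10,5) = 252; favorable 4368 - 252 = 4116; P = 49/52; answer 49/52

49/52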